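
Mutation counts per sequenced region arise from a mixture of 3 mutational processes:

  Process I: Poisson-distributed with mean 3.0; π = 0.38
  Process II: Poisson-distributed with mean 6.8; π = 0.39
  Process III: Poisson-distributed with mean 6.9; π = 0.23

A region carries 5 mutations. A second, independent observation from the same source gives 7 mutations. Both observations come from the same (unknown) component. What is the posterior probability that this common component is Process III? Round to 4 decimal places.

By Bayes' theorem, P(k | x) = P(Z=k) f_k(x) / Σ_j P(Z=j) f_j(x).
Since both observations come from the same component, the likelihood for component k is f_k(x₁)·f_k(x₂).
  f_I = [e^(−3.0)·3.0^5/5! = 0.100819] × [0.021604] = 0.00217809
  f_II = [e^(−6.8)·6.8^5/5! = 0.134946] × [0.148569] = 0.0200489
  f_III = [e^(−6.9)·6.9^5/5! = 0.131351] × [0.148895] = 0.0195575
Weight by the priors:
  P(Z=I)·f_I = 0.38 × 0.00217809 = 0.000827675
  P(Z=II)·f_II = 0.39 × 0.0200489 = 0.00781906
  P(Z=III)·f_III = 0.23 × 0.0195575 = 0.00449823
Normaliser: 0.000827675 + 0.00781906 + 0.00449823 = 0.013145
P(Process III | x₁, x₂) ≈ 0.3422

0.3422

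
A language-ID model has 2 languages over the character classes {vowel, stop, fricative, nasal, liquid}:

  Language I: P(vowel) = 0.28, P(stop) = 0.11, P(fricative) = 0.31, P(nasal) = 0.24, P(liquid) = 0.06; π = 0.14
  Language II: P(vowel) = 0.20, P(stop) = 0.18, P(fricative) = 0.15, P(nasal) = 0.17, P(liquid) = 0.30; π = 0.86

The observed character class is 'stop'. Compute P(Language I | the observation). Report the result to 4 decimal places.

By Bayes' theorem, P(k | x) = π_k f_k(x) / Σ_j π_j f_j(x).
Evaluate each component's likelihood at the observed value:
  p_I = 0.11
  p_II = 0.18
Unnormalised posteriors:
  π_I·p_I = 0.14 × 0.11 = 0.0154
  π_II·p_II = 0.86 × 0.18 = 0.1548
Normaliser: 0.0154 + 0.1548 = 0.1702
P(Language I | the observation) ≈ 0.0905

0.0905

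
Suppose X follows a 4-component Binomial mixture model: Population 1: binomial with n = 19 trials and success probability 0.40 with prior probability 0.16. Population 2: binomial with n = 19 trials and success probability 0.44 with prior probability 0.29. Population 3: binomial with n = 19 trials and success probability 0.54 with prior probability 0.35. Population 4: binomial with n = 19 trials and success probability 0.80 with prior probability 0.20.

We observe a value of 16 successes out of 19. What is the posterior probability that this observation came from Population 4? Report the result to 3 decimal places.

By Bayes' theorem, P(k | x) = w_k f_k(x) / Σ_j w_j f_j(x).
Evaluate each component's likelihood at the observed value:
  p_1 = C(19,16)·0.40^16·0.60^3 = 969·4.29497e-07·0.216 = 8.98954e-05
  p_2 = C(19,16)·0.44^16·0.56^3 = 969·1.97353e-06·0.175616 = 0.000335839
  p_3 = C(19,16)·0.54^16·0.46^3 = 969·5.22757e-05·0.097336 = 0.00493057
  p_4 = C(19,16)·0.80^16·0.20^3 = 969·0.0281475·0.008 = 0.218199
Prior × likelihood for each component:
  w_1·p_1 = 0.16 × 8.98954e-05 = 1.43833e-05
  w_2·p_2 = 0.29 × 0.000335839 = 9.73932e-05
  w_3·p_3 = 0.35 × 0.00493057 = 0.0017257
  w_4·p_4 = 0.20 × 0.218199 = 0.0436399
Marginal: 1.43833e-05 + 9.73932e-05 + 0.0017257 + 0.0436399 = 0.0454774
So the posterior for Population 4 is 0.0436399 / 0.0454774 ≈ 0.960.

0.960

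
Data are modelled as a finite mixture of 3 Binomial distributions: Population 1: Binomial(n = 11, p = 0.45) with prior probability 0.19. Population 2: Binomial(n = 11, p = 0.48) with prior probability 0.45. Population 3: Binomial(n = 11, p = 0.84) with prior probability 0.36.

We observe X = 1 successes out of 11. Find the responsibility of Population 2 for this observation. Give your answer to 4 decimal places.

0.5905

Posterior ∝ prior × likelihood, so P(k | x) ∝ P(Z=k) f_k(x); normalise over all components.
Evaluate each component's likelihood at the observed value:
  f_1 = 0.0125381
  f_2 = 0.00763251
  f_3 = 1.01595e-07
Prior × likelihood for each component:
  P(Z=1)·f_1 = 0.19 × 0.0125381 = 0.00238224
  P(Z=2)·f_2 = 0.45 × 0.00763251 = 0.00343463
  P(Z=3)·f_3 = 0.36 × 1.01595e-07 = 3.65742e-08
Marginal: 0.00238224 + 0.00343463 + 3.65742e-08 = 0.00581691
Responsibility of Population 2: 0.00343463 / 0.00581691 ≈ 0.5905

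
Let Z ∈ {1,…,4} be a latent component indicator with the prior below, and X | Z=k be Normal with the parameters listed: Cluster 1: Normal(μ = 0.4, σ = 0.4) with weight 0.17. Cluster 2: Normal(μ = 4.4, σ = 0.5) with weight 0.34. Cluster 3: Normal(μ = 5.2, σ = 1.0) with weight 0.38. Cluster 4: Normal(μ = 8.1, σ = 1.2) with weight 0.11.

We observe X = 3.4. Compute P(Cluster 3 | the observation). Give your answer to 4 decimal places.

0.4496

Posterior ∝ prior × likelihood, so P(k | x) ∝ π_k f_k(x); normalise over all components.
Component likelihoods at x = 3.4:
  p_1 = (1/(0.4·√(2π)))·exp(−(3.4−0.4)²/(2·0.4²)) = 0.997356·exp(-28.12500) = 6.0858e-13
  p_2 = (1/(0.5·√(2π)))·exp(−(3.4−4.4)²/(2·0.5²)) = 0.797885·exp(-2.00000) = 0.107982
  p_3 = (1/(1.0·√(2π)))·exp(−(3.4−5.2)²/(2·1.0²)) = 0.398942·exp(-1.62000) = 0.0789502
  p_4 = (1/(1.2·√(2π)))·exp(−(3.4−8.1)²/(2·1.2²)) = 0.332452·exp(-7.67014) = 0.000155106
Prior × likelihood for each component:
  π_1·p_1 = 0.17 × 6.0858e-13 = 1.03459e-13
  π_2·p_2 = 0.34 × 0.107982 = 0.0367139
  π_3·p_3 = 0.38 × 0.0789502 = 0.0300011
  π_4·p_4 = 0.11 × 0.000155106 = 1.70617e-05
Evidence: 1.03459e-13 + 0.0367139 + 0.0300011 + 1.70617e-05 = 0.066732
So the posterior for Cluster 3 is 0.0300011 / 0.066732 ≈ 0.4496.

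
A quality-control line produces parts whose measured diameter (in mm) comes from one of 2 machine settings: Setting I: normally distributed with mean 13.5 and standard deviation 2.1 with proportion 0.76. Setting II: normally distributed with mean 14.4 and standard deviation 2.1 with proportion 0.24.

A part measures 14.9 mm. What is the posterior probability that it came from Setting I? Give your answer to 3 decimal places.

Posterior ∝ prior × likelihood, so P(k | x) ∝ π_k f_k(x); normalise over all components.
Normal densities:
  p_I = (1/(2.1·√(2π)))·exp(−(14.9−13.5)²/(2·2.1²)) = 0.189973·exp(-0.22222) = 0.152118
  p_II = (1/(2.1·√(2π)))·exp(−(14.9−14.4)²/(2·2.1²)) = 0.189973·exp(-0.02834) = 0.184663
Multiply by the mixture weights:
  π_I·p_I = 0.76 × 0.152118 = 0.11561
  π_II·p_II = 0.24 × 0.184663 = 0.0443192
Denominator: 0.11561 + 0.0443192 = 0.159929
P(Setting I | the observation) ≈ 0.723

0.723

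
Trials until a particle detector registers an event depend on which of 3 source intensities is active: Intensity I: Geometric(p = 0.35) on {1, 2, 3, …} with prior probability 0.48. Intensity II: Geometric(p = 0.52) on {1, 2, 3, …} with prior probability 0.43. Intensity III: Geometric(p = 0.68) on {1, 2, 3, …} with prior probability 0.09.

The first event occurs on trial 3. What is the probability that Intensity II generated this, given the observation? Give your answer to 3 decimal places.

0.400

By Bayes' theorem, P(k | x) = w_k f_k(x) / Σ_j w_j f_j(x).
Geometric probabilities:
  f_I = 0.147875
  f_II = 0.119808
  f_III = 0.069632
Unnormalised posteriors:
  w_I·f_I = 0.48 × 0.147875 = 0.07098
  w_II·f_II = 0.43 × 0.119808 = 0.0515174
  w_III·f_III = 0.09 × 0.069632 = 0.00626688
Sum: 0.07098 + 0.0515174 + 0.00626688 = 0.128764
P(Intensity II | 3) = 0.0515174 / 0.128764 ≈ 0.400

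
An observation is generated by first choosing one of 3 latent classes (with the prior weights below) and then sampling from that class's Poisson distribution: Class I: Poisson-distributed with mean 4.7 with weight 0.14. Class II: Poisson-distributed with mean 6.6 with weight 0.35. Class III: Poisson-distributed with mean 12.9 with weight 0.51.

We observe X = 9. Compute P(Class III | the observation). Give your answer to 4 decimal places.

0.4973

Apply Bayes' rule: the posterior for each component is proportional to its prior times its likelihood at x.
Poisson probabilities:
  L_I = e^(−4.7)·4.7^9/9! = 0.02805
  L_II = e^(−6.6)·6.6^9/9! = 0.0890818
  L_III = e^(−12.9)·12.9^9/9! = 0.0680998
Prior × likelihood for each component:
  P(Z=I)·L_I = 0.14 × 0.02805 = 0.00392701
  P(Z=II)·L_II = 0.35 × 0.0890818 = 0.0311786
  P(Z=III)·L_III = 0.51 × 0.0680998 = 0.0347309
Evidence: 0.00392701 + 0.0311786 + 0.0347309 = 0.0698365
P(Class III | x) = 0.0347309 / 0.0698365 ≈ 0.4973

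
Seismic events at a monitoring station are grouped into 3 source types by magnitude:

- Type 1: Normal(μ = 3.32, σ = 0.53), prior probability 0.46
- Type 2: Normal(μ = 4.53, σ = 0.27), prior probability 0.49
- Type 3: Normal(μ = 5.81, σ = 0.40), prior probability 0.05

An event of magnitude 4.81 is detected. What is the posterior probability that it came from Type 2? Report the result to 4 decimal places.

P(component k | x) = π_k·f_k(x) / marginal(x), where marginal(x) = Σ_j π_j·f_j(x).
Normal densities:
  L_1 = 0.0144679
  L_2 = 0.863011
  L_3 = 0.0438208
Multiply by the mixture weights:
  π_1·L_1 = 0.46 × 0.0144679 = 0.00665524
  π_2·L_2 = 0.49 × 0.863011 = 0.422875
  π_3·L_3 = 0.05 × 0.0438208 = 0.00219104
Marginal: 0.00665524 + 0.422875 + 0.00219104 = 0.431722
P(Type 2 | 4.81) ≈ 0.9795

0.9795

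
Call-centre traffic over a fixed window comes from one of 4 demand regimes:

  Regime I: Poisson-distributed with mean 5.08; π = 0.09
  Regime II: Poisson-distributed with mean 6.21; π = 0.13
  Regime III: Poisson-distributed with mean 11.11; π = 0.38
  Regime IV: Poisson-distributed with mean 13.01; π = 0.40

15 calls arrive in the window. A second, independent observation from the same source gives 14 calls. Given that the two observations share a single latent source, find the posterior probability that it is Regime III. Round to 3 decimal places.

Posterior ∝ prior × likelihood, so P(k | x) ∝ π_k f_k(x); normalise over all components.
Since both observations come from the same component, the likelihood for component k is f_k(x₁)·f_k(x₂).
  L_I = [0.000184179] × [0.000543836] = 1.00163e-07
  L_II = [0.00121034] × [0.00292351] = 3.53843e-06
  L_III = [0.0554881] × [0.0749164] = 0.00415696
  L_IV = [0.0886112] × [0.102165] = 0.00905297
Weight by the priors:
  π_I·L_I = 0.09 × 1.00163e-07 = 9.01468e-09
  π_II·L_II = 0.13 × 3.53843e-06 = 4.59996e-07
  π_III·L_III = 0.38 × 0.00415696 = 0.00157965
  π_IV·L_IV = 0.40 × 0.00905297 = 0.00362119
Sum: 9.01468e-09 + 4.59996e-07 + 0.00157965 + 0.00362119 = 0.0052013
So the posterior for Regime III is 0.00157965 / 0.0052013 ≈ 0.304.

0.304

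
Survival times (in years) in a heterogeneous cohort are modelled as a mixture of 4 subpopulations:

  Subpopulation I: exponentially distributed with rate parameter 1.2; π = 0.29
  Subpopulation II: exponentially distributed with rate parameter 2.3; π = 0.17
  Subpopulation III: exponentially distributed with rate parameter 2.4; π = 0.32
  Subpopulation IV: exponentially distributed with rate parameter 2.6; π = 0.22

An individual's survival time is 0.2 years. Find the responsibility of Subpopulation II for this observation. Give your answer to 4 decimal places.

Posterior ∝ prior × likelihood, so P(k | x) ∝ P(Z=k) f_k(x); normalise over all components.
Exponential densities:
  L_I = 0.943953
  L_II = 1.45195
  L_III = 1.48508
  L_IV = 1.54575
Prior × likelihood for each component:
  P(Z=I)·L_I = 0.29 × 0.943953 = 0.273746
  P(Z=II)·L_II = 0.17 × 1.45195 = 0.246832
  P(Z=III)·L_III = 0.32 × 1.48508 = 0.475226
  P(Z=IV)·L_IV = 0.22 × 1.54575 = 0.340066
Denominator: 0.273746 + 0.246832 + 0.475226 + 0.340066 = 1.33587
Responsibility of Subpopulation II: 0.246832 / 1.33587 ≈ 0.1848

0.1848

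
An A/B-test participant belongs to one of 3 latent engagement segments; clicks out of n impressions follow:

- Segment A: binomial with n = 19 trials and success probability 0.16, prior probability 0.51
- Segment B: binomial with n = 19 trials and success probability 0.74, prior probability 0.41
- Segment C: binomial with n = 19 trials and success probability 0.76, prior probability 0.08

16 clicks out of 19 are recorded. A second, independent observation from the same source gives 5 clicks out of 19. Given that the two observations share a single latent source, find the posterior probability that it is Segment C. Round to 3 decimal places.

Apply Bayes' rule: the posterior for each component is proportional to its prior times its likelihood at x.
Since both observations come from the same component, the likelihood for component k is f_k(x₁)·f_k(x₂).
  p_A = [1.05945e-10] × [0.106173] = 1.12485e-11
  p_B = [0.137706] × [1.66453e-05] = 2.29214e-06
  p_C = [0.165949] × [6.20198e-06] = 1.02921e-06
Weight by the priors:
  π_A·p_A = 0.51 × 1.12485e-11 = 5.73676e-12
  π_B·p_B = 0.41 × 2.29214e-06 = 9.39779e-07
  π_C·p_C = 0.08 × 1.02921e-06 = 8.23371e-08
Marginal: 5.73676e-12 + 9.39779e-07 + 8.23371e-08 = 1.02212e-06
P(Segment C | x₁, x₂) = 8.23371e-08 / 1.02212e-06 ≈ 0.081

0.081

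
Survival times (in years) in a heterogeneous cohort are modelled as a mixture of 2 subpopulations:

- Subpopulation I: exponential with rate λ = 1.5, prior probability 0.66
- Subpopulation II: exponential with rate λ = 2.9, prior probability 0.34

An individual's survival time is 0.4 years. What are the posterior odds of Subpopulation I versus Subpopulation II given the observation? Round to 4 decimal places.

1.7578

Posterior odds = (π_i f_i(x)) / (π_j f_j(x)); the normalising sum cancels.
Component likelihoods at x = 0.4 years:
  f_I = 1.5·e^(−1.5·0.4) = 1.5·e^(−0.6000) = 0.823217
  f_II = 2.9·e^(−2.9·0.4) = 2.9·e^(−1.1600) = 0.90911
Odds = (0.66/0.34) × (0.823217/0.90911) = 1.94118 × 0.90552 ≈ 1.7578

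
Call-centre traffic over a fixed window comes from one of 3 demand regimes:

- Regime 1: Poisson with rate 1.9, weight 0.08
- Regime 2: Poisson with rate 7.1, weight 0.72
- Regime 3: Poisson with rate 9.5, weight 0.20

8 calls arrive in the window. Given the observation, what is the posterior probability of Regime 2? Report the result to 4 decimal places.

The responsibility of component k is π_k f_k(x) divided by Σ_j π_j f_j(x).
Evaluate each component's likelihood at the observed value:
  L_1 = e^(−1.9)·1.9^8/8! = 0.000630012
  L_2 = e^(−7.1)·7.1^8/8! = 0.132146
  L_3 = e^(−9.5)·9.5^8/8! = 0.12316
Weight by the priors:
  π_1·L_1 = 0.08 × 0.000630012 = 5.0401e-05
  π_2·L_2 = 0.72 × 0.132146 = 0.0951454
  π_3·L_3 = 0.20 × 0.12316 = 0.0246321
Sum: 5.0401e-05 + 0.0951454 + 0.0246321 = 0.119828
Responsibility of Regime 2: 0.0951454 / 0.119828 ≈ 0.7940

0.7940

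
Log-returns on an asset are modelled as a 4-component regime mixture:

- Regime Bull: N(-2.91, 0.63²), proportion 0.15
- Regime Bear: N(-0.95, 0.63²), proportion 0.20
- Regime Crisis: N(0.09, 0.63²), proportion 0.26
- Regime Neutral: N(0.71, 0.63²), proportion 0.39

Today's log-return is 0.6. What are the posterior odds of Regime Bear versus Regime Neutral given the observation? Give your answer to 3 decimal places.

0.025

Since P(k|x) ∝ w_k f_k(x), the posterior odds are w_i f_i(x) / (w_j f_j(x)).
Evaluate each component's likelihood at the observed value:
  p_Bull = (1/(0.63·√(2π)))·exp(−(0.6−-2.91)²/(2·0.63²)) = 0.633242·exp(-15.52041) = 1.15118e-07
  p_Bear = (1/(0.63·√(2π)))·exp(−(0.6−-0.95)²/(2·0.63²)) = 0.633242·exp(-3.02658) = 0.0307003
  p_Crisis = (1/(0.63·√(2π)))·exp(−(0.6−0.09)²/(2·0.63²)) = 0.633242·exp(-0.32766) = 0.456317
  p_Neutral = (1/(0.63·√(2π)))·exp(−(0.6−0.71)²/(2·0.63²)) = 0.633242·exp(-0.01524) = 0.623662
Odds = (0.20/0.39) × (0.0307003/0.623662) = 0.512821 × 0.0492258 ≈ 0.025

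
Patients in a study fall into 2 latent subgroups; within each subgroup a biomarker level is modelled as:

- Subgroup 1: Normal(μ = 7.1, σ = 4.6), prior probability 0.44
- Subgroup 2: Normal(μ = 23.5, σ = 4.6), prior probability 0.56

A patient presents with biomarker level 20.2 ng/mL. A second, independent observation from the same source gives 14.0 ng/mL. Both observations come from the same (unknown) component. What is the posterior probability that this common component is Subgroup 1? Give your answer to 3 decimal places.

P(component k | x) = π_k·f_k(x) / marginal(x), where marginal(x) = Σ_j π_j·f_j(x).
Since both observations come from the same component, the likelihood for component k is f_k(x₁)·f_k(x₂).
  L_1 = [(1/(4.6·√(2π)))·exp(−(20.2−7.1)²/(2·4.6²)) = 0.086727·exp(-4.05506) = 0.00150336] × [0.028156] = 4.23287e-05
  L_2 = [(1/(4.6·√(2π)))·exp(−(20.2−23.5)²/(2·4.6²)) = 0.086727·exp(-0.25733) = 0.0670498] × [0.01028] = 0.000689271
Weight by the priors:
  π_1·L_1 = 0.44 × 4.23287e-05 = 1.86246e-05
  π_2·L_2 = 0.56 × 0.000689271 = 0.000385992
Sum: 1.86246e-05 + 0.000385992 = 0.000404616
P(Subgroup 1 | x) ≈ 0.046

0.046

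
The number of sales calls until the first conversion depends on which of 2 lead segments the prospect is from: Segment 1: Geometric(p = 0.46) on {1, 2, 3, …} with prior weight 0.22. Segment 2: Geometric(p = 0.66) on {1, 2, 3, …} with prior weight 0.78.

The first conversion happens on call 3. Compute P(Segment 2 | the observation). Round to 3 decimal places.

P(component k | x) = π_k·f_k(x) / marginal(x), where marginal(x) = Σ_j π_j·f_j(x).
Component likelihoods at x = 3:
  p_1 = 0.134136
  p_2 = 0.076296
Prior × likelihood for each component:
  π_1·p_1 = 0.22 × 0.134136 = 0.0295099
  π_2·p_2 = 0.78 × 0.076296 = 0.0595109
Evidence: 0.0295099 + 0.0595109 = 0.0890208
Responsibility of Segment 2: 0.0595109 / 0.0890208 ≈ 0.669

0.669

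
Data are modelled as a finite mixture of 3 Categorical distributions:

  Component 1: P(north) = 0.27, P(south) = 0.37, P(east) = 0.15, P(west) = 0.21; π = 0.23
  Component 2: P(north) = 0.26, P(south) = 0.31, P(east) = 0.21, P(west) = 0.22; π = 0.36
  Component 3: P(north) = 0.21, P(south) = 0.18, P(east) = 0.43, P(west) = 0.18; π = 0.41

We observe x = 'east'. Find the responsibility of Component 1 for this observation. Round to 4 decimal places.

0.1205

The responsibility of component k is P(Z=k) f_k(x) divided by Σ_j P(Z=j) f_j(x).
Component likelihoods at x = 'east':
  p_1 = 0.15
  p_2 = 0.21
  p_3 = 0.43
Weight by the priors:
  P(Z=1)·p_1 = 0.23 × 0.15 = 0.0345
  P(Z=2)·p_2 = 0.36 × 0.21 = 0.0756
  P(Z=3)·p_3 = 0.41 × 0.43 = 0.1763
Marginal: 0.0345 + 0.0756 + 0.1763 = 0.2864
So the posterior for Component 1 is 0.0345 / 0.2864 ≈ 0.1205.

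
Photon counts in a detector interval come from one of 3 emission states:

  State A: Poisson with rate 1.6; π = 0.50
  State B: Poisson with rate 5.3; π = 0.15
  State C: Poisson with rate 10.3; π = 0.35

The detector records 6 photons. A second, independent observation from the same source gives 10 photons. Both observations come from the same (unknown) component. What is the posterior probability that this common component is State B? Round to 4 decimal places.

0.1857

Posterior ∝ prior × likelihood, so P(k | x) ∝ P(Z=k) f_k(x); normalise over all components.
Since both observations come from the same component, the likelihood for component k is f_k(x₁)·f_k(x₂).
  L_A = [0.00470453] × [6.11738e-06] = 2.87794e-08
  L_B = [0.15366] × [0.0240566] = 0.00369655
  L_C = [0.0557773] × [0.124559] = 0.00694758
Prior × likelihood for each component:
  P(Z=A)·L_A = 0.50 × 2.87794e-08 = 1.43897e-08
  P(Z=B)·L_B = 0.15 × 0.00369655 = 0.000554483
  P(Z=C)·L_C = 0.35 × 0.00694758 = 0.00243165
Marginal: 1.43897e-08 + 0.000554483 + 0.00243165 = 0.00298615
P(State B | x₁,x₂) = 0.000554483 / 0.00298615 ≈ 0.1857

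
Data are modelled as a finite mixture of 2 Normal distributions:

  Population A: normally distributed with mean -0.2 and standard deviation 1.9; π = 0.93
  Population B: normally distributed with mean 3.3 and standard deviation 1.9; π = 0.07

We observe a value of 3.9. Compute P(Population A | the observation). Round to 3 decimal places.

Apply Bayes' rule: the posterior for each component is proportional to its prior times its likelihood at x.
Normal densities:
  p_A = 0.0204648
  p_B = 0.199757
Unnormalised posteriors:
  w_A·p_A = 0.93 × 0.0204648 = 0.0190323
  w_B·p_B = 0.07 × 0.199757 = 0.013983
Denominator: 0.0190323 + 0.013983 = 0.0330153
So the posterior for Population A is 0.0190323 / 0.0330153 ≈ 0.576.

0.576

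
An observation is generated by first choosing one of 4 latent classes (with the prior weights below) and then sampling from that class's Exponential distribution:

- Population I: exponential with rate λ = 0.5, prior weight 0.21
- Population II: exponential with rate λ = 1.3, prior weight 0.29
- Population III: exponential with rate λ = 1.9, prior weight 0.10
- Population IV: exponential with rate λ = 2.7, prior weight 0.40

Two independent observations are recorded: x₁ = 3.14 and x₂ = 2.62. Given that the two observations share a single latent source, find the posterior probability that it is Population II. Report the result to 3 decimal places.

P(component k | x) = π_k·f_k(x) / marginal(x), where marginal(x) = Σ_j π_j·f_j(x).
Since both observations come from the same component, the likelihood for component k is f_k(x₁)·f_k(x₂).
  f_I = [0.5·e^(−0.5·3.14) = 0.5·e^(−1.5700) = 0.104023] × [0.13491] = 0.0140337
  f_II = [1.3·e^(−1.3·3.14) = 1.3·e^(−4.0820) = 0.0219358] × [0.0431257] = 0.000945997
  f_III = [1.9·e^(−1.9·3.14) = 1.9·e^(−5.9660) = 0.00487251] × [0.0130869] = 6.37659e-05
  f_IV = [2.7·e^(−2.7·3.14) = 2.7·e^(−8.4780) = 0.000561585] × [0.00228647] = 1.28404e-06
Prior × likelihood for each component:
  π_I·f_I = 0.21 × 0.0140337 = 0.00294708
  π_II·f_II = 0.29 × 0.000945997 = 0.000274339
  π_III·f_III = 0.10 × 6.37659e-05 = 6.37659e-06
  π_IV·f_IV = 0.40 × 1.28404e-06 = 5.13617e-07
Marginal: 0.00294708 + 0.000274339 + 6.37659e-06 + 5.13617e-07 = 0.0032283
P(Population II | x₁, x₂) = 0.000274339 / 0.0032283 ≈ 0.085

0.085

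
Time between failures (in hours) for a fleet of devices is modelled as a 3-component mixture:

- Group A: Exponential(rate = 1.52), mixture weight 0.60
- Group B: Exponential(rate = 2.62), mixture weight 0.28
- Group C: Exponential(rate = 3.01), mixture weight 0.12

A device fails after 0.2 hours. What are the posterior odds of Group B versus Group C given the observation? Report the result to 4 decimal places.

Since P(k|x) ∝ w_k f_k(x), the posterior odds are w_i f_i(x) / (w_j f_j(x)).
Exponential densities:
  p_A = 1.12155
  p_B = 1.55143
  p_C = 1.64862
Posterior odds = (w_B·p_B) / (w_C·p_C) = (0.28·1.55143) / (0.12·1.64862) = 0.434399 / 0.197835 ≈ 2.1958

2.1958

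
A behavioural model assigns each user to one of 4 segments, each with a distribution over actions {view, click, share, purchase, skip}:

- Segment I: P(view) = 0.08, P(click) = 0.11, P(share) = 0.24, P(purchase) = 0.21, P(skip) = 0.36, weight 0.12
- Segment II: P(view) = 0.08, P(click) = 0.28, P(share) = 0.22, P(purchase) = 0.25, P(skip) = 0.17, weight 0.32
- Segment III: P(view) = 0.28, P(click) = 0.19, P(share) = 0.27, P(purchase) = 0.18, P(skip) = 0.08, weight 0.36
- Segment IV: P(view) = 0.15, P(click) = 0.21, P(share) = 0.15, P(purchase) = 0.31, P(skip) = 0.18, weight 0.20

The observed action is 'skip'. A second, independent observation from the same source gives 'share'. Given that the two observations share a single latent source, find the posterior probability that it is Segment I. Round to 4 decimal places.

The responsibility of component k is w_k f_k(x) divided by Σ_j w_j f_j(x).
Since both observations come from the same component, the likelihood for component k is f_k(x₁)·f_k(x₂).
  f_I = [P(skip | comp) = 0.36] × [0.24] = 0.0864
  f_II = [P(skip | comp) = 0.17] × [0.22] = 0.0374
  f_III = [P(skip | comp) = 0.08] × [0.27] = 0.0216
  f_IV = [P(skip | comp) = 0.18] × [0.15] = 0.027
Weight by the priors:
  w_I·f_I = 0.12 × 0.0864 = 0.010368
  w_II·f_II = 0.32 × 0.0374 = 0.011968
  w_III·f_III = 0.36 × 0.0216 = 0.007776
  w_IV·f_IV = 0.20 × 0.027 = 0.0054
Sum: 0.010368 + 0.011968 + 0.007776 + 0.0054 = 0.035512
P(Segment I | x₁,x₂) = 0.010368 / 0.035512 ≈ 0.2920

0.2920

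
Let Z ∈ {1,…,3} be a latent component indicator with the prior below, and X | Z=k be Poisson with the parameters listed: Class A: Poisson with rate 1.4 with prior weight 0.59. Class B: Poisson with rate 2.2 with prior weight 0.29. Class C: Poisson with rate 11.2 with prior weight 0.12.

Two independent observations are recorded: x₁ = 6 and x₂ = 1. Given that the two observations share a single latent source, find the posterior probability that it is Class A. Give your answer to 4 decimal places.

The responsibility of component k is π_k f_k(x) divided by Σ_j π_j f_j(x).
Since both observations come from the same component, the likelihood for component k is f_k(x₁)·f_k(x₂).
  p_A = [e^(−1.4)·1.4^6/6! = 0.00257883] × [0.345236] = 0.000890306
  p_B = [e^(−2.2)·2.2^6/6! = 0.0174484] × [0.243767] = 0.00425334
  p_C = [e^(−11.2)·11.2^6/6! = 0.0374867] × [0.000153151] = 5.74113e-06
Multiply by the mixture weights:
  π_A·p_A = 0.59 × 0.000890306 = 0.00052528
  π_B·p_B = 0.29 × 0.00425334 = 0.00123347
  π_C·p_C = 0.12 × 5.74113e-06 = 6.88935e-07
Evidence: 0.00052528 + 0.00123347 + 6.88935e-07 = 0.00175944
Responsibility of Class A: 0.00052528 / 0.00175944 ≈ 0.2985

0.2985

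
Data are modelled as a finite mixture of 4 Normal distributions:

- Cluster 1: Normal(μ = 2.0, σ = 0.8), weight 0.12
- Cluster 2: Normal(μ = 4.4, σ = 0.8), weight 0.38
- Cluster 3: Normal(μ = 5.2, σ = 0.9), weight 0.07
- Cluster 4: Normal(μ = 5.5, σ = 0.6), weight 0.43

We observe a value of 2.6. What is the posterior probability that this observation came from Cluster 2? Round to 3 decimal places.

Apply Bayes' rule: the posterior for each component is proportional to its prior times its likelihood at x.
Evaluate each component's likelihood at the observed value:
  L_1 = 0.376422
  L_2 = 0.0396746
  L_3 = 0.00683009
  L_4 = 5.62287e-06
Weight by the priors:
  w_1·L_1 = 0.12 × 0.376422 = 0.0451706
  w_2·L_2 = 0.38 × 0.0396746 = 0.0150763
  w_3·L_3 = 0.07 × 0.00683009 = 0.000478106
  w_4·L_4 = 0.43 × 5.62287e-06 = 2.41783e-06
Sum: 0.0451706 + 0.0150763 + 0.000478106 + 2.41783e-06 = 0.0607275
So the posterior for Cluster 2 is 0.0150763 / 0.0607275 ≈ 0.248.

0.248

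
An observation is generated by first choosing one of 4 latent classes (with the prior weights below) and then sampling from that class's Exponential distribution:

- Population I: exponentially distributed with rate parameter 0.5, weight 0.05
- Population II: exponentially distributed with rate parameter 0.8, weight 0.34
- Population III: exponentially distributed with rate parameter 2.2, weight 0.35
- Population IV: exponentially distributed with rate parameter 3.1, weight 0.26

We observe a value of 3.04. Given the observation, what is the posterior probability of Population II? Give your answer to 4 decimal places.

0.7864

The responsibility of component k is π_k f_k(x) divided by Σ_j π_j f_j(x).
Evaluate each component's likelihood at the observed value:
  L_I = 0.5·e^(−0.5·3.04) = 0.5·e^(−1.5200) = 0.109356
  L_II = 0.8·e^(−0.8·3.04) = 0.8·e^(−2.4320) = 0.0702887
  L_III = 2.2·e^(−2.2·3.04) = 2.2·e^(−6.6880) = 0.0027407
  L_IV = 3.1·e^(−3.1·3.04) = 3.1·e^(−9.4240) = 0.000250363
Weight by the priors:
  π_I·L_I = 0.05 × 0.109356 = 0.0054678
  π_II·L_II = 0.34 × 0.0702887 = 0.0238982
  π_III·L_III = 0.35 × 0.0027407 = 0.000959244
  π_IV·L_IV = 0.26 × 0.000250363 = 6.50944e-05
Evidence: 0.0054678 + 0.0238982 + 0.000959244 + 6.50944e-05 = 0.0303903
P(Population II | the observation) = 0.0238982 / 0.0303903 ≈ 0.7864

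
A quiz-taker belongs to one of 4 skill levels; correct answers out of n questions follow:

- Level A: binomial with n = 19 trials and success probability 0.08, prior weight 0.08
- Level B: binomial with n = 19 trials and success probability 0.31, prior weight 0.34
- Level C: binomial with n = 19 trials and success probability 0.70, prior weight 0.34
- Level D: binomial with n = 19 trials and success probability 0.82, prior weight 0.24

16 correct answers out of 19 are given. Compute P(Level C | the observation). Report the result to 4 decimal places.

0.3428

Apply Bayes' rule: the posterior for each component is proportional to its prior times its likelihood at x.
Binomial probabilities:
  p_A = 2.12387e-15
  p_B = 2.31557e-06
  p_C = 0.0869473
  p_D = 0.236136
Prior × likelihood for each component:
  π_A·p_A = 0.08 × 2.12387e-15 = 1.69909e-16
  π_B·p_B = 0.34 × 2.31557e-06 = 7.87294e-07
  π_C·p_C = 0.34 × 0.0869473 = 0.0295621
  π_D·p_D = 0.24 × 0.236136 = 0.0566727
Evidence: 1.69909e-16 + 7.87294e-07 + 0.0295621 + 0.0566727 = 0.0862356
P(Level C | data) = 0.0295621 / 0.0862356 ≈ 0.3428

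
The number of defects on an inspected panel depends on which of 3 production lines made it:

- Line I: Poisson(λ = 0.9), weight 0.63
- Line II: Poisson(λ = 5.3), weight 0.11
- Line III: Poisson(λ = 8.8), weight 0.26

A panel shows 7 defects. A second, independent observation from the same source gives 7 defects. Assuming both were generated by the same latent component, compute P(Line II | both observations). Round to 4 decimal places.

Apply Bayes' rule: the posterior for each component is proportional to its prior times its likelihood at x.
Since both observations come from the same component, the likelihood for component k is f_k(x₁)·f_k(x₂).
  f_I = [3.85835e-05] × [3.85835e-05] = 1.48869e-09
  f_II = [0.116343] × [0.116343] = 0.0135357
  f_III = [0.122224] × [0.122224] = 0.0149387
Unnormalised posteriors:
  π_I·f_I = 0.63 × 1.48869e-09 = 9.37874e-10
  π_II·f_II = 0.11 × 0.0135357 = 0.00148892
  π_III·f_III = 0.26 × 0.0149387 = 0.00388407
Denominator: 9.37874e-10 + 0.00148892 + 0.00388407 = 0.00537299
So the posterior for Line II is 0.00148892 / 0.00537299 ≈ 0.2771.

0.2771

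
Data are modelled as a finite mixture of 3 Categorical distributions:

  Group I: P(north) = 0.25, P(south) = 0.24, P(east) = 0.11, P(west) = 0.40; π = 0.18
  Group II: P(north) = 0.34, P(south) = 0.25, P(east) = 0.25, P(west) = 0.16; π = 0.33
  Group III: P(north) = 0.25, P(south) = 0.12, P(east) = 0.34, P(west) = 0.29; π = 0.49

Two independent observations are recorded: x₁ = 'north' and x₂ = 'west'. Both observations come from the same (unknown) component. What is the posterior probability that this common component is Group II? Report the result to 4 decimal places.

Posterior ∝ prior × likelihood, so P(k | x) ∝ π_k f_k(x); normalise over all components.
Since both observations come from the same component, the likelihood for component k is f_k(x₁)·f_k(x₂).
  p_I = [P(north | comp) = 0.25] × [0.4] = 0.1
  p_II = [P(north | comp) = 0.34] × [0.16] = 0.0544
  p_III = [P(north | comp) = 0.25] × [0.29] = 0.0725
Weight by the priors:
  π_I·p_I = 0.18 × 0.1 = 0.018
  π_II·p_II = 0.33 × 0.0544 = 0.017952
  π_III·p_III = 0.49 × 0.0725 = 0.035525
Marginal: 0.018 + 0.017952 + 0.035525 = 0.071477
P(Group II | x₁,x₂) = 0.017952 / 0.071477 ≈ 0.2512

0.2512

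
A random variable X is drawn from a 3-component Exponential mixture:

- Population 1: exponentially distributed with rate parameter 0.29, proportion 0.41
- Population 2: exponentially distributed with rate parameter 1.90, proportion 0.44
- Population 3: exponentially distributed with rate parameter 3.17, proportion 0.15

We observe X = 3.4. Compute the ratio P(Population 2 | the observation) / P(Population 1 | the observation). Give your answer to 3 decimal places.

0.029

The posterior odds equal the prior odds times the likelihood ratio: (π_i/π_j)·(f_i(x)/f_j(x)).
Evaluate each component's likelihood at the observed value:
  f_1 = 0.29·e^(−0.29·3.4) = 0.29·e^(−0.9860) = 0.108189
  f_2 = 1.90·e^(−1.90·3.4) = 1.90·e^(−6.4600) = 0.00297311
  f_3 = 3.17·e^(−3.17·3.4) = 3.17·e^(−10.7780) = 6.61049e-05
0.00130817 / 0.0443575 ≈ 0.029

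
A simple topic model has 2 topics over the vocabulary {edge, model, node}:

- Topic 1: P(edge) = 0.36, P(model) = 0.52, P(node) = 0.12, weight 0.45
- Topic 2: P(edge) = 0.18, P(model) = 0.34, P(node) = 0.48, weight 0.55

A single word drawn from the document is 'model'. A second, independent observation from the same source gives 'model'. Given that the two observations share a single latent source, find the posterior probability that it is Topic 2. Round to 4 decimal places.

0.3432

By Bayes' theorem, P(k | x) = π_k f_k(x) / Σ_j π_j f_j(x).
Since both observations come from the same component, the likelihood for component k is f_k(x₁)·f_k(x₂).
  p_1 = [0.52] × [0.52] = 0.2704
  p_2 = [0.34] × [0.34] = 0.1156
Unnormalised posteriors:
  π_1·p_1 = 0.45 × 0.2704 = 0.12168
  π_2·p_2 = 0.55 × 0.1156 = 0.06358
Normaliser: 0.12168 + 0.06358 = 0.18526
P(Topic 2 | x₁,x₂) = 0.06358 / 0.18526 ≈ 0.3432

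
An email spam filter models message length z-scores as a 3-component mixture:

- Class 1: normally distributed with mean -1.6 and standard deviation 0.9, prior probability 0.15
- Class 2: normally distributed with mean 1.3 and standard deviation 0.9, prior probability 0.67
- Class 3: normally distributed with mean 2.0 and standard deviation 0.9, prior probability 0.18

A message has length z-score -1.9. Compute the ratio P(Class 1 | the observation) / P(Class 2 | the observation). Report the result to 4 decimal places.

Posterior odds = (π_i f_i(x)) / (π_j f_j(x)); the normalising sum cancels.
Component likelihoods at x = -1.9:
  p_1 = 0.419315
  p_2 = 0.000797072
  p_3 = 3.70787e-05
Odds = (0.15/0.67) × (0.419315/0.000797072) = 0.223881 × 526.069 ≈ 117.7766

117.7766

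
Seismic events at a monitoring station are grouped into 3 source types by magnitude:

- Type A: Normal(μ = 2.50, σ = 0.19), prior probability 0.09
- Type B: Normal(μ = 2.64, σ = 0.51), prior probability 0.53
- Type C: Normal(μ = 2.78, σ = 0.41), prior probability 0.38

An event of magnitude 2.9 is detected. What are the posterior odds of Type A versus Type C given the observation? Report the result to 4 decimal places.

0.0582

The posterior odds equal the prior odds times the likelihood ratio: (π_i/π_j)·(f_i(x)/f_j(x)).
Evaluate each component's likelihood at the observed value:
  L_A = 0.228945
  L_B = 0.686915
  L_C = 0.932233
Odds = (0.09/0.38) × (0.228945/0.932233) = 0.236842 × 0.245588 ≈ 0.0582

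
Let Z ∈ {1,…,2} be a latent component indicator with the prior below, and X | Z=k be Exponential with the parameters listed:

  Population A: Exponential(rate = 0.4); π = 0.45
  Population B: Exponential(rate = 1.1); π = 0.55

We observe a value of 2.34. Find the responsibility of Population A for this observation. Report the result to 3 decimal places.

0.605

Posterior ∝ prior × likelihood, so P(k | x) ∝ π_k f_k(x); normalise over all components.
Evaluate each component's likelihood at the observed value:
  L_A = 0.4·e^(−0.4·2.34) = 0.4·e^(−0.9360) = 0.156877
  L_B = 1.1·e^(−1.1·2.34) = 1.1·e^(−2.5740) = 0.083853
Prior × likelihood for each component:
  π_A·L_A = 0.45 × 0.156877 = 0.0705948
  π_B·L_B = 0.55 × 0.083853 = 0.0461192
Normaliser: 0.0705948 + 0.0461192 = 0.116714
Responsibility of Population A: 0.0705948 / 0.116714 ≈ 0.605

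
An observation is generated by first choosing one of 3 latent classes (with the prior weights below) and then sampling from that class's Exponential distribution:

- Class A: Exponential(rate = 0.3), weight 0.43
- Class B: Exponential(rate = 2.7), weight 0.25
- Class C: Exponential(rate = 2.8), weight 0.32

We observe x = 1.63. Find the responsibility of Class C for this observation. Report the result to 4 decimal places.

0.0965

Posterior ∝ prior × likelihood, so P(k | x) ∝ w_k f_k(x); normalise over all components.
Component likelihoods at x = 1.63:
  p_A = 0.3·e^(−0.3·1.63) = 0.3·e^(−0.4890) = 0.183972
  p_B = 2.7·e^(−2.7·1.63) = 2.7·e^(−4.4010) = 0.0331157
  p_C = 2.8·e^(−2.8·1.63) = 2.8·e^(−4.5640) = 0.0291768
Multiply by the mixture weights:
  w_A·p_A = 0.43 × 0.183972 = 0.0791079
  w_B·p_B = 0.25 × 0.0331157 = 0.00827892
  w_C·p_C = 0.32 × 0.0291768 = 0.00933658
Sum: 0.0791079 + 0.00827892 + 0.00933658 = 0.0967234
So the posterior for Class C is 0.00933658 / 0.0967234 ≈ 0.0965.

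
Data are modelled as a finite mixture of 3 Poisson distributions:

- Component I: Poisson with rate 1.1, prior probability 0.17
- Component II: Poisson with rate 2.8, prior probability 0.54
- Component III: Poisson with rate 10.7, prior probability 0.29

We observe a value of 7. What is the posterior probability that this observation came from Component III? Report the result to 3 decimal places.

0.703

The responsibility of component k is π_k f_k(x) divided by Σ_j π_j f_j(x).
Poisson probabilities:
  L_I = e^(−1.1)·1.1^7/7! = 0.000128705
  L_II = e^(−2.8)·2.8^7/7! = 0.0162799
  L_III = e^(−10.7)·10.7^7/7! = 0.0718298
Unnormalised posteriors:
  π_I·L_I = 0.17 × 0.000128705 = 2.18798e-05
  π_II·L_II = 0.54 × 0.0162799 = 0.00879113
  π_III·L_III = 0.29 × 0.0718298 = 0.0208307
Normaliser: 2.18798e-05 + 0.00879113 + 0.0208307 = 0.0296437
Responsibility of Component III: 0.0208307 / 0.0296437 ≈ 0.703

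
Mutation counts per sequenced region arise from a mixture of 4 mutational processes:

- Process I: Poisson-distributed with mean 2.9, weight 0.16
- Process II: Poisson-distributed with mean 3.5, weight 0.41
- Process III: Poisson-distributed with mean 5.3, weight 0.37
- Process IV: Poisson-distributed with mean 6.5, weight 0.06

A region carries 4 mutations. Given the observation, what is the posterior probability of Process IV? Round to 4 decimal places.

Posterior ∝ prior × likelihood, so P(k | x) ∝ P(Z=k) f_k(x); normalise over all components.
Evaluate each component's likelihood at the observed value:
  p_I = e^(−2.9)·2.9^4/4! = 0.162154
  p_II = e^(−3.5)·3.5^4/4! = 0.188812
  p_III = e^(−5.3)·5.3^4/4! = 0.164109
  p_IV = e^(−6.5)·6.5^4/4! = 0.111822
Unnormalised posteriors:
  P(Z=I)·p_I = 0.16 × 0.162154 = 0.0259446
  P(Z=II)·p_II = 0.41 × 0.188812 = 0.077413
  P(Z=III)·p_III = 0.37 × 0.164109 = 0.0607202
  P(Z=IV)·p_IV = 0.06 × 0.111822 = 0.00670933
Denominator: 0.0259446 + 0.077413 + 0.0607202 + 0.00670933 = 0.170787
P(Process IV | the observation) ≈ 0.0393

0.0393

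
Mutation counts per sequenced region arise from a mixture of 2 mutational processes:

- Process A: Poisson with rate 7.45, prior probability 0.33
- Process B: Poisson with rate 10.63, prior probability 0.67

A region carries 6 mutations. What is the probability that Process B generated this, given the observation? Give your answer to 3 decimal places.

0.416

P(component k | x) = w_k·f_k(x) / marginal(x), where marginal(x) = Σ_j w_j·f_j(x).
Component likelihoods at x = 6 mutations:
  L_A = 0.138074
  L_B = 0.0484526
Weight by the priors:
  w_A·L_A = 0.33 × 0.138074 = 0.0455644
  w_B·L_B = 0.67 × 0.0484526 = 0.0324632
Sum: 0.0455644 + 0.0324632 = 0.0780276
So the posterior for Process B is 0.0324632 / 0.0780276 ≈ 0.416.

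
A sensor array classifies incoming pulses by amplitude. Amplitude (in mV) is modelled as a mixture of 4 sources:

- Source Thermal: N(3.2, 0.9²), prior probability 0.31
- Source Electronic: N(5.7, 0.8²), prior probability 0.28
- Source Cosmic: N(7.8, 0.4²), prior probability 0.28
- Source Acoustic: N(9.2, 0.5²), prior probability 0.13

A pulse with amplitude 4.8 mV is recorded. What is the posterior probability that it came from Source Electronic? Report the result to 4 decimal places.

The responsibility of component k is π_k f_k(x) divided by Σ_j π_j f_j(x).
Component likelihoods at x = 4.8 mV:
  p_Thermal = 0.0912799
  p_Electronic = 0.264846
  p_Cosmic = 6.0858e-13
  p_Acoustic = 1.21915e-17
Weight by the priors:
  π_Thermal·p_Thermal = 0.31 × 0.0912799 = 0.0282968
  π_Electronic·p_Electronic = 0.28 × 0.264846 = 0.0741568
  π_Cosmic·p_Cosmic = 0.28 × 6.0858e-13 = 1.70402e-13
  π_Acoustic·p_Acoustic = 0.13 × 1.21915e-17 = 1.5849e-18
Normaliser: 0.0282968 + 0.0741568 + 1.70402e-13 + 1.5849e-18 = 0.102454
Responsibility of Source Electronic: 0.0741568 / 0.102454 ≈ 0.7238

0.7238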